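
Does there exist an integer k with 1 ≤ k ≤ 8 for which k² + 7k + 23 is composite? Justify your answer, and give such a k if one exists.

k = 7

At k = 7: 7² + 7·7 + 23 = 121 = 11·11, which is composite.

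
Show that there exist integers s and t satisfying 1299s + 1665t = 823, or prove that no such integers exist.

There are no such integers.

gcd(1299, 1665) = 3, so every integer of the form 1299s + 1665t is a multiple of 3.
But 823 is not a multiple of 3 (it leaves remainder 1).
Therefore 1299s + 1665t = 823 has no solution in integers.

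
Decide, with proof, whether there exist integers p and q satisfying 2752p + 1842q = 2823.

Any value of 2752p + 1842q is a multiple of gcd(2752, 1842) = 2.
However 2823 leaves remainder 1 on division by 2.
Hence no integers p, q satisfy the equation.

There are no such integers.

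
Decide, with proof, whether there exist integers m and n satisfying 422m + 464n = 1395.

Any value of 422m + 464n is a multiple of gcd(422, 464) = 2.
However 1395 leaves remainder 1 on division by 2.
So the equation is unsolvable over ℤ.

There are no such integers.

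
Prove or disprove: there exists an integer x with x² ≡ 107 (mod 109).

Apply Euler's criterion with the prime 109: 107 is a quadratic residue iff 107^54 ≡ 1 (mod 109), and a non-residue iff it is ≡ −1.
Repeated squaring mod 109: 107^2 = 11449 ≡ 4; 107^4 ≡ 4² = 16 ≡ 16; 107^8 ≡ 16² = 256 ≡ 38; 107^16 ≡ 38² = 1444 ≡ 27; 107^32 ≡ 27² = 729 ≡ 75.
Since 54 = 32 + 16 + 4 + 2, 107^54 ≡ 75 · 27 · 16 · 4; multiplying out mod 109: 75·27 = 2025 ≡ 63, then 63·16 = 1008 ≡ 27, then 27·4 = 108 ≡ 108. Thus 107^54 ≡ 108 ≡ −1 (mod 109).
By Euler's criterion 107 is a quadratic non-residue mod 109: no x satisfies x² ≡ 107 (mod 109).

There is no such integer.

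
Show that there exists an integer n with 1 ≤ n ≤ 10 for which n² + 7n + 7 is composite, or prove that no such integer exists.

At n = 10: 10² + 7·10 + 7 = 177 = 3·59, which is composite.

n = 10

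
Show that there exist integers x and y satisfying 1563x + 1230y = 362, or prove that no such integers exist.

No, no such integers exist.

Any value of 1563x + 1230y is a multiple of gcd(1563, 1230) = 3.
But 362 = 3·120 + 2, so 3 ∤ 362.
So the equation is unsolvable over ℤ.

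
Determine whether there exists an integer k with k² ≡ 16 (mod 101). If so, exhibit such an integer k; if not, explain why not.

k = 97

k = 97 works: 97² = 9409, and 9409 − 16 = 9393 = 93·101.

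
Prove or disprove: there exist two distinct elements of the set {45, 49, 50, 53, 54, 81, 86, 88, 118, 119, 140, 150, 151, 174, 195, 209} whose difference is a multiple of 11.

Yes: 53 and 86.

53 mod 11 = 9 and 86 mod 11 = 9, so 86 − 53 = 33 = 3·11.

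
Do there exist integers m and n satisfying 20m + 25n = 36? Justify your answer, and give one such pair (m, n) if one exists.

gcd(20, 25) = 5, so every integer of the form 20m + 25n is a multiple of 5.
But 36 is not a multiple of 5 (it leaves remainder 1).
Therefore 20m + 25n = 36 has no solution in integers.

No such integers exist.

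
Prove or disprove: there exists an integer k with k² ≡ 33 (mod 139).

No, no such integer exists.

Apply Euler's criterion with the prime 139: 33 is a quadratic residue iff 33^69 ≡ 1 (mod 139), and a non-residue iff it is ≡ −1.
Repeated squaring mod 139: 33^2 = 1089 ≡ 116; 33^4 ≡ 116² = 13456 ≡ 112; 33^8 ≡ 112² = 12544 ≡ 34; 33^16 ≡ 34² = 1156 ≡ 44; 33^32 ≡ 44² = 1936 ≡ 129; 33^64 ≡ 129² = 16641 ≡ 100.
Since 69 = 64 + 4 + 1, 33^69 ≡ 100 · 112 · 33; multiplying out mod 139: 100·112 = 11200 ≡ 80, then 80·33 = 2640 ≡ 138. Thus 33^69 ≡ 138 ≡ −1 (mod 139).
The value −1 means 33 is a non-residue modulo 139, so k² ≡ 33 (mod 139) is impossible.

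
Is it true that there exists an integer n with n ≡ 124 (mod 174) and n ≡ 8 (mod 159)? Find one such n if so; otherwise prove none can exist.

No, no such integer exists.

Reduce both congruences modulo 3, which divides 174 and 159: they say n ≡ 124 (mod 3) and n ≡ 8 (mod 3).
These are incompatible: 124 − 8 = 116 is not divisible by 3.
Hence the system has no solution.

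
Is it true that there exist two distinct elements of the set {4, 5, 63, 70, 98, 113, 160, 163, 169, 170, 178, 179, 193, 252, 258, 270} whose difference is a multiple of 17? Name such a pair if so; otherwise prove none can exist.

No such pair exists.

Two integers differ by a multiple of 17 exactly when they have the same residue mod 17. The residues are 4↦4, 5↦5, 63↦12, 70↦2, 98↦13, 113↦11, 160↦7, 163↦10, 169↦16, 170↦0, 178↦8, 179↦9, 193↦6, 252↦14, 258↦3, 270↦15.
These 16 residues are pairwise different, hence no difference of two elements is divisible by 17.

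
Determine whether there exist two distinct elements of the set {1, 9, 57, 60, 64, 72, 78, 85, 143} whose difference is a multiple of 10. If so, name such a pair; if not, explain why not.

No such pair exists.

Residues mod 10: 1↦1, 9↦9, 57↦7, 60↦0, 64↦4, 72↦2, 78↦8, 85↦5, 143↦3.
No residue repeats among the 9 elements, so no pair has difference ≡ 0 (mod 10).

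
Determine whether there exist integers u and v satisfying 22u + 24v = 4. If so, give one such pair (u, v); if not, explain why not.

u = 10, v = -9

gcd(22, 24) = 2, and 2 divides 4, so integer solutions exist.
Dividing through by 2 reduces the equation to 11u + 12v = 2.
Run the Euclidean algorithm on 12 and 11: 12 = 1·11 + 1, 11 = 11·1 + 0.
Unwinding: 1 = 12 − 1·11, i.e. 11·(-1) + 12·1 = 1.
Scaling by 2 gives the particular solution (u, v) = (-2, 2).
Adding 1·12 to u and subtracting 1·11 from v gives the tidier solution (10, -9).
Check: 22·10 + 24·(-9) = 220 − 216 = 4. ✓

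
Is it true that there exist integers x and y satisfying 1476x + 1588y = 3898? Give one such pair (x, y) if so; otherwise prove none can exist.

gcd(1476, 1588) = 4, so every integer of the form 1476x + 1588y is a multiple of 4.
But 3898 = 4·974 + 2, so 4 ∤ 3898.
So the equation is unsolvable over ℤ.

No, no such integers exist.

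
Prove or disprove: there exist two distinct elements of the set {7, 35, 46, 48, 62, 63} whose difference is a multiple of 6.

No, no such pair exists.

Reduce each element modulo 6: 7↦1, 35↦5, 46↦4, 48↦0, 62↦2, 63↦3.
No residue repeats among the 6 elements, so no pair has difference ≡ 0 (mod 6).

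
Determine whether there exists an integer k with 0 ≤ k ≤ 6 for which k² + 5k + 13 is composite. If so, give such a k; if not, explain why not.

At k = 5: 5² + 5·5 + 13 = 63 = 3·21, which is composite.

k = 5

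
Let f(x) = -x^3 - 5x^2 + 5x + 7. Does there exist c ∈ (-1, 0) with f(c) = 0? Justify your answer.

f(-1) = -2 and f(0) = 7, which have opposite signs.
Since f is a polynomial it is continuous on [-1, 0].
By the Intermediate Value Theorem f must vanish at some point of (-1, 0).

Yes, such a c exists.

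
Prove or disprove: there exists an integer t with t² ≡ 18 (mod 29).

No, no such integer exists.

Apply Euler's criterion with the prime 29: 18 is a quadratic residue iff 18^14 ≡ 1 (mod 29), and a non-residue iff it is ≡ −1.
Squaring successively (mod 29): 18^2 = 324 ≡ 5; 18^4 ≡ 5² = 25 ≡ 25; 18^8 ≡ 25² = 625 ≡ 16.
Since 14 = 8 + 4 + 2, 18^14 ≡ 16 · 25 · 5; multiplying out mod 29: 16·25 = 400 ≡ 23, then 23·5 = 115 ≡ 28. Thus 18^14 ≡ 28 ≡ −1 (mod 29).
By Euler's criterion 18 is a quadratic non-residue mod 29: no t satisfies t² ≡ 18 (mod 29).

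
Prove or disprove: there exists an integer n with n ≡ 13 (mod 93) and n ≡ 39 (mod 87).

No such integer exists.

gcd(93, 87) = 3. If n ≡ 13 (mod 93) and n ≡ 39 (mod 87), then n ≡ 13 (mod 3) and n ≡ 39 (mod 3).
However 13 ≡ 1 and 39 ≡ 0 (mod 3), and 1 ≠ 0.
So no integer satisfies both congruences.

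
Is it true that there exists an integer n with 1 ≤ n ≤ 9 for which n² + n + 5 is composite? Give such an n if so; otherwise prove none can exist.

At n = 5: 5² + 5 + 5 = 35 = 5·7, which is composite.

n = 5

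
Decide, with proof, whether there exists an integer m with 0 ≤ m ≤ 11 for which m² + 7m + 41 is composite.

At m = 4: 4² + 7·4 + 41 = 85 = 5·17, which is composite.

m = 4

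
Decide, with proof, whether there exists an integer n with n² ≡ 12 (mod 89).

89 is prime, so by Euler's criterion 12 is a square mod 89 iff 12^((89−1)/2) = 12^44 ≡ 1 (mod 89).
Squaring successively (mod 89): 12^2 = 144 ≡ 55; 12^4 ≡ 55² = 3025 ≡ 88; 12^8 ≡ 88² = 7744 ≡ 1; 12^16 ≡ 1² = 1 ≡ 1; 12^32 ≡ 1² = 1 ≡ 1.
Since 44 = 32 + 8 + 4, 12^44 ≡ 1 · 1 · 88; multiplying out mod 89: 1·1 = 1 ≡ 1, then 1·88 = 88 ≡ 88. Thus 12^44 ≡ 88 ≡ −1 (mod 89).
The value −1 means 12 is a non-residue modulo 89, so n² ≡ 12 (mod 89) is impossible.

No such integer exists.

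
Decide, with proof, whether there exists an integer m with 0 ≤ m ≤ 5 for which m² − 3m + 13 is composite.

No such integer m in that range exists.

The values for m = 0, 1, …, 5 are 13, 11, 11, 13, 17, 23, and each of these is prime.
So no value in the range makes the expression composite.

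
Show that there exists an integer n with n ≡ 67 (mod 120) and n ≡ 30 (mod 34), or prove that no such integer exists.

Reduce both congruences modulo 2, which divides 120 and 34: they say n ≡ 67 (mod 2) and n ≡ 30 (mod 2).
These are incompatible: 67 − 30 = 37 is not divisible by 2.
Therefore no such n exists.

No, no such integer exists.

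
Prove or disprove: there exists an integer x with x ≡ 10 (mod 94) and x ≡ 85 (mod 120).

No such integer exists.

gcd(94, 120) = 2. If x ≡ 10 (mod 94) and x ≡ 85 (mod 120), then x ≡ 10 (mod 2) and x ≡ 85 (mod 2).
These are incompatible: 10 − 85 = -75 is not divisible by 2.
Hence the system has no solution.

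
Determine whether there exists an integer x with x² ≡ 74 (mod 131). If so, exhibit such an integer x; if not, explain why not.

Take x = 27. Then 27² = 729 = 5·131 + 74, so 27² ≡ 74 (mod 131).

x = 27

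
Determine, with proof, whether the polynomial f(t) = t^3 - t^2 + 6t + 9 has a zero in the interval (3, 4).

f(3) = 45 and f(4) = 81, both positive.
The derivative f'(t) = 3t^2 - 2t + 6 is a quadratic with discriminant (-2)² − 4·3·6 = -68 < 0; it never vanishes, so it is always positive (sign of the leading coefficient).
So f is strictly increasing; between 3 and 4 its values lie between f(3) = 45 and f(4) = 81, all positive. Therefore f has no root in (3, 4).

f has no root in that interval.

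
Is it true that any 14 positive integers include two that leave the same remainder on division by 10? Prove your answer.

Partition the integers by their residue mod 10; there are 10 classes.
Since 14 > 10, two of the 14 integers must share a residue class by the pigeonhole principle; call them a and b.
So a and b have equal remainders mod 10, which is exactly what was to be shown.

Yes, this is always true.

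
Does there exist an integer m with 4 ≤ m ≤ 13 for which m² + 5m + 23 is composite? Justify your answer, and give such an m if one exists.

No such integer m in that range exists.

The values for m = 4, 5, …, 13 are 59, 73, 89, 107, 127, 149, 173, 199, 227, 257, and each of these is prime.
So no value in the range makes the expression composite.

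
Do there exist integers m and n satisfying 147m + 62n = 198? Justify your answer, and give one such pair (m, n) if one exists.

m = 14, n = -30

147 and 62 are coprime, so 147m + 62n ranges over all of ℤ.
Run the Euclidean algorithm on 147 and 62: 147 = 2·62 + 23, 62 = 2·23 + 16, 23 = 1·16 + 7, 16 = 2·7 + 2, 7 = 3·2 + 1, 2 = 2·1 + 0.
Working back up the chain: 1 = 7 − 3·2 = 7 − 3·(16 − 2·7) = −3·16 + 7·7 = −3·16 + 7·(23 − 1·16) = 7·23 − 10·16 = 7·23 − 10·(62 − 2·23) = −10·62 + 27·23 = −10·62 + 27·(147 − 2·62) = 27·147 − 64·62. So 147·27 + 62·(-64) = 1.
Scaling by 198 gives the particular solution (m, n) = (5346, -12672).
Shifting by a multiple of (62, −147) keeps it a solution: m = 5346 − 86·62 = 14, n = -12672 + 86·147 = -30.
Check: 147·14 + 62·(-30) = 2058 − 1860 = 198. ✓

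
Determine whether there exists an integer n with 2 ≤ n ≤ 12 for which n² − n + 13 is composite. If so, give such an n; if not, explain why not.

n = 12

At n = 12: 12² − 12 + 13 = 145 = 5·29, which is composite.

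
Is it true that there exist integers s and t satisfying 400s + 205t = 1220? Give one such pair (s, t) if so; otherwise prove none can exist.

Every value of 400s + 205t is a multiple of gcd(400, 205) = 5; since 5 ∣ 1220, solutions exist.
Dividing through by 5 reduces the equation to 80s + 41t = 244.
Run the Euclidean algorithm on 80 and 41: 80 = 1·41 + 39, 41 = 1·39 + 2, 39 = 19·2 + 1, 2 = 2·1 + 0.
Working back up the chain: 1 = 39 − 19·2 = 39 − 19·(41 − 1·39) = −19·41 + 20·39 = −19·41 + 20·(80 − 1·41) = 20·80 − 39·41. So 80·20 + 41·(-39) = 1.
Multiplying through by 244: s = 20·244 = 4880, t = (-39)·244 = -9516 is a solution.
Shifting by a multiple of (41, −80) keeps it a solution: s = 4880 − 119·41 = 1, t = -9516 + 119·80 = 4.
Indeed 400·1 + 205·4 = 400 + 820 = 1220.

s = 1, t = 4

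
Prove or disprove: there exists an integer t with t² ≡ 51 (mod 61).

No, no such integer exists.

61 is prime, so by Euler's criterion 51 is a square mod 61 iff 51^((61−1)/2) = 51^30 ≡ 1 (mod 61).
Repeated squaring mod 61: 51^2 = 2601 ≡ 39; 51^4 ≡ 39² = 1521 ≡ 57; 51^8 ≡ 57² = 3249 ≡ 16; 51^16 ≡ 16² = 256 ≡ 12.
Since 30 = 16 + 8 + 4 + 2, 51^30 ≡ 12 · 16 · 57 · 39; multiplying out mod 61: 12·16 = 192 ≡ 9, then 9·57 = 513 ≡ 25, then 25·39 = 975 ≡ 60. Thus 51^30 ≡ 60 ≡ −1 (mod 61).
By Euler's criterion 51 is a quadratic non-residue mod 61: no t satisfies t² ≡ 51 (mod 61).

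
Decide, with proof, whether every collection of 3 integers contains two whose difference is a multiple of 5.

No; for instance {11, 12, 13} is a counterexample.

Take the 3 consecutive integers 11, 12, 13: their residues mod 5 are all distinct because 3 ≤ 5.
No two share a residue, so no pair has difference divisible by 5; the claim fails for this set.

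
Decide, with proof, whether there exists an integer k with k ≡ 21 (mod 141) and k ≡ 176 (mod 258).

Reduce both congruences modulo 3, which divides 141 and 258: they say k ≡ 21 (mod 3) and k ≡ 176 (mod 3).
However 21 ≡ 0 and 176 ≡ 2 (mod 3), and 0 ≠ 2.
So no integer satisfies both congruences.

No, no such integer exists.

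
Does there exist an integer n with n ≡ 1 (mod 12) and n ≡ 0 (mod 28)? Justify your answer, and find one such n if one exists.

No, no such integer exists.

Both moduli are multiples of 4 = gcd(12, 28), so any solution would satisfy n ≡ 1 and n ≡ 0 modulo 4 simultaneously.
However 1 ≡ 1 and 0 ≡ 0 (mod 4), and 1 ≠ 0.
So no integer satisfies both congruences.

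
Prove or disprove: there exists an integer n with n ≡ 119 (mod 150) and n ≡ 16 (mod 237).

Reduce both congruences modulo 3, which divides 150 and 237: they say n ≡ 119 (mod 3) and n ≡ 16 (mod 3).
But 119 mod 3 = 2 while 16 mod 3 = 1, a contradiction.
Therefore no such n exists.

No such integer exists.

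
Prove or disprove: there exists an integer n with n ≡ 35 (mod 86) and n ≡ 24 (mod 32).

Reduce both congruences modulo 2, which divides 86 and 32: they say n ≡ 35 (mod 2) and n ≡ 24 (mod 2).
However 35 ≡ 1 and 24 ≡ 0 (mod 2), and 1 ≠ 0.
Hence the system has no solution.

No such integer exists.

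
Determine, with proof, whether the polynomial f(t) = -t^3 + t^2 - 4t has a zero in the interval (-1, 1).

f(-1) = 6 and f(1) = -4, which have opposite signs.
f is continuous everywhere (it is a polynomial), in particular on [-1, 1].
By the Intermediate Value Theorem f must vanish at some point of (-1, 1).

Such a root exists.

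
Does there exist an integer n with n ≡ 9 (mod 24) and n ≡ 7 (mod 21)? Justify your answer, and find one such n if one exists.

There is no such integer.

gcd(24, 21) = 3. If n ≡ 9 (mod 24) and n ≡ 7 (mod 21), then n ≡ 9 (mod 3) and n ≡ 7 (mod 3).
But 9 mod 3 = 0 while 7 mod 3 = 1, a contradiction.
So no integer satisfies both congruences.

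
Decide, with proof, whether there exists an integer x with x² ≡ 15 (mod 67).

Take x = 45. Then 45² = 2025 = 30·67 + 15, so 45² ≡ 15 (mod 67).

x = 45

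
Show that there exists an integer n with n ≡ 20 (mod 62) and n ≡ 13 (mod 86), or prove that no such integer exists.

No such integer exists.

gcd(62, 86) = 2. If n ≡ 20 (mod 62) and n ≡ 13 (mod 86), then n ≡ 20 (mod 2) and n ≡ 13 (mod 2).
However 20 ≡ 0 and 13 ≡ 1 (mod 2), and 0 ≠ 1.
Hence the system has no solution.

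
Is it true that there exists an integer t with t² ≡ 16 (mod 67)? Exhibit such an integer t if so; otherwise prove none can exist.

t = 63

t = 63 works: 63² = 3969, and 3969 − 16 = 3953 = 59·67.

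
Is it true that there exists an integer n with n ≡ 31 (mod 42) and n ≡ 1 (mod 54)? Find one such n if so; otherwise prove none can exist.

n = 325

The moduli are not coprime: gcd(42, 54) = 6. Compatibility requires 6 ∣ (1 − 31) = -30, which holds, so solutions exist.
Step through n = 31, 31 + 42, 31 + 2·42, …: the values 31, 73, 115, 157, 199, 241, 283, 325 reduce mod 54 to 31, 19, 7, 49, 37, 25, 13, 1. The value 325 hits 1.
Check: 325 mod 42 = 31, 325 mod 54 = 1. ✓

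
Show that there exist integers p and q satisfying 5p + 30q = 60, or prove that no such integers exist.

Since gcd(5, 30) = 5 and 60 = 5·12, Bézout's identity guarantees a solution.
Dividing through by 5 reduces the equation to 1p + 6q = 12.
The coefficient of p is 1, so setting q = 0 and p = 12 already solves it.
The general solution is p = 12 + 6k, q = 0 − 1k; taking k = -2 gives the smaller pair p = 0, q = 2.
Indeed 5·0 + 30·2 = 0 + 60 = 60.

p = 0, q = 2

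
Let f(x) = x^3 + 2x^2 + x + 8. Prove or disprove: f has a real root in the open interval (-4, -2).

Yes, f has a root in the interval.

f(-4) = -28 and f(-2) = 6, which have opposite signs.
Since f is a polynomial it is continuous on [-4, -2].
By the Intermediate Value Theorem, f takes the value 0 somewhere in the open interval.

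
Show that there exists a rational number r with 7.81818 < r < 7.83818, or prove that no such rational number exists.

r = 47/6

Look for a denominator N such that an integer falls strictly between N·7.81818 and N·7.83818. N = 6 works: 6·7.81818 = 46.90908 < 47 < 47.02908 = 6·7.83818.
So r = 47/6 works: it is a ratio of integers, and dividing 6·7.81818 < 47 < 6·7.83818 through by 6 gives 7.81818 < 47/6 < 7.83818.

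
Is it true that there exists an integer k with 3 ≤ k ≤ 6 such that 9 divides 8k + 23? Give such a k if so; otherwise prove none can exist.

k = 5 works, since 8·5 + 23 = 63 = 7·9.

k = 5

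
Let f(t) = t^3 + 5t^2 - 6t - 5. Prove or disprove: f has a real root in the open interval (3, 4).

No such root exists.

f(3) = 49 and f(4) = 115, both positive, so a sign-change argument is unavailable; we show f keeps this sign on the whole interval.
Substitute t = 3 + u, where 0 < u < 1 on the interval. Expanding, f(3 + u) = u^3 + 14u^2 + 51u + 49.
All 4 nonzero coefficients of this polynomial in u are positive; hence for u > 0 the value is a sum of positive terms (the constant 49 among them).
So f is strictly positive on (3, 4); no root exists in the interval.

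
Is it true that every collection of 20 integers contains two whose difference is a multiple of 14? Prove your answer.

Partition the integers by their residue mod 14; there are 14 classes.
With 20 integers and only 14 classes, the pigeonhole principle forces two of them, say a and b, into the same class.
Equal remainders mean a − b ≡ 0 (mod 14), so 14 divides their difference.

True.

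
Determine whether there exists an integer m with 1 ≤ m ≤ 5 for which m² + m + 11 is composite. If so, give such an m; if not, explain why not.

The values for m = 1, 2, …, 5 are 13, 17, 23, 31, 41, and each of these is prime.
So no value in the range makes the expression composite.

No such integer m in that range exists.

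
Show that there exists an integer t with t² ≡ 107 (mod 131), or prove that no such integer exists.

t = 99 works: 99² = 9801, and 9801 − 107 = 9694 = 74·131.

t = 99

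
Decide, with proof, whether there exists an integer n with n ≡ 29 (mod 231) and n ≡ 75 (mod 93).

No such integer exists.

Both moduli are multiples of 3 = gcd(231, 93), so any solution would satisfy n ≡ 29 and n ≡ 75 modulo 3 simultaneously.
But 29 mod 3 = 2 while 75 mod 3 = 0, a contradiction.
So no integer satisfies both congruences.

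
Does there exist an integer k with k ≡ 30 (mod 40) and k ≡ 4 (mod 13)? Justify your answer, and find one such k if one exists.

k = 30

gcd(40, 13) = 1, so the Chinese Remainder Theorem guarantees exactly one residue class mod 520 satisfying both.
Any solution of the first congruence is k = 30 + 40t; substituting into the second, 40t ≡ 4 − 30 ≡ 0 (mod 13).
40 ≡ 1 (mod 13), so this reads 1t ≡ 0 (mod 13). t = 0 satisfies this.
With t = 0: k = 30 + 40·0 = 30.
Check: 30 mod 40 = 30, 30 mod 13 = 4. ✓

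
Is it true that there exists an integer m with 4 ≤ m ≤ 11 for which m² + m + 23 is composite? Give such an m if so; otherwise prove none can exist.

At m = 8: 8² + 8 + 23 = 95 = 5·19, which is composite.

m = 8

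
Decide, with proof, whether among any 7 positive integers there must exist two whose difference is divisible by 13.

No; for instance {58, 59, 60, 61, 62, 63, 64} is a counterexample.

Try 7 consecutive integers, 58, 59, …, 64. Their remainders mod 13 are 6, 7, 8, 9, 10, 11, 12 — pairwise different, as any 7 ≤ 13 consecutive integers have distinct residues.
The differences between them range over 1, …, 6, none of which is divisible by 13.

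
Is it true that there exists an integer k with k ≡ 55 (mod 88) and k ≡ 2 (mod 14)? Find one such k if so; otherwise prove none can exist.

No such integer exists.

gcd(88, 14) = 2. If k ≡ 55 (mod 88) and k ≡ 2 (mod 14), then k ≡ 55 (mod 2) and k ≡ 2 (mod 2).
However 55 ≡ 1 and 2 ≡ 0 (mod 2), and 1 ≠ 0.
So no integer satisfies both congruences.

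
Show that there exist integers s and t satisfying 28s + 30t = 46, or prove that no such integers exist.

s = 7, t = -5

gcd(28, 30) = 2, and 2 divides 46, so integer solutions exist.
Dividing through by 2 reduces the equation to 14s + 15t = 23.
Euclidean algorithm: 15 = 1·14 + 1, 14 = 14·1 + 0.
Unwinding: 1 = 15 − 1·14, i.e. 14·(-1) + 15·1 = 1.
Times 23: 14·(-23) + 15·23 = 23, so (-23, 23) solves it.
Shifting by a multiple of (15, −14) keeps it a solution: s = -23 + 2·15 = 7, t = 23 − 2·14 = -5.
Indeed 28·7 + 30·(-5) = 196 − 150 = 46.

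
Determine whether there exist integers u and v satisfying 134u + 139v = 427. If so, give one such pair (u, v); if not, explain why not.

u = 137, v = -129

134 and 139 are coprime, so 134u + 139v ranges over all of ℤ.
Run the Euclidean algorithm on 139 and 134: 139 = 1·134 + 5, 134 = 26·5 + 4, 5 = 1·4 + 1, 4 = 4·1 + 0.
Unwinding: 1 = 5 − 1·4 = 5 − (134 − 26·5) = −134 + 27·5 = −134 + 27·(139 − 1·134) = 27·139 − 28·134, i.e. 134·(-28) + 139·27 = 1.
Multiplying through by 427: u = (-28)·427 = -11956, v = 27·427 = 11529 is a solution.
The general solution is u = -11956 + 139k, v = 11529 − 134k; taking k = 87 gives the smaller pair u = 137, v = -129.
Check: 134·137 + 139·(-129) = 18358 − 17931 = 427. ✓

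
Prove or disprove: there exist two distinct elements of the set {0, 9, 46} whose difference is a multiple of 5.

No such pair exists.

Reduce each element modulo 5: 0↦0, 9↦4, 46↦1.
All 3 residues are distinct, so no two elements differ by a multiple of 5.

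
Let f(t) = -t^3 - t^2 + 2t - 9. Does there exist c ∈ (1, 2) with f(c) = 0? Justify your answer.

f has no root in that interval.

The endpoint values f(1) = -9 and f(2) = -17 are both negative. Claim: f(t) < 0 for every t in (1, 2).
Substitute t = 1 + u, where 0 < u < 1 on the interval. Expanding, f(1 + u) = -u^3 - 4u^2 - 3u - 9.
The nonzero coefficients here are all negative, so for u > 0 every term is negative (or zero), and the constant term -9 is strictly negative.
Therefore f(t) < 0 throughout (1, 2), and f has no zero there.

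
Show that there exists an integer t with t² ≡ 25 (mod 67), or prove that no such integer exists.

t = 5

Take t = 5. Then 5² = 25, and since 0 ≤ 25 < 67 this is already reduced: 5² ≡ 25 (mod 67).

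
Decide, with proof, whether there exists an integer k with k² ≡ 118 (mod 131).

131 is prime, so by Euler's criterion 118 is a square mod 131 iff 118^((131−1)/2) = 118^65 ≡ 1 (mod 131).
Squaring successively (mod 131): 118^2 = 13924 ≡ 38; 118^4 ≡ 38² = 1444 ≡ 3; 118^8 ≡ 3² = 9 ≡ 9; 118^16 ≡ 9² = 81 ≡ 81; 118^32 ≡ 81² = 6561 ≡ 11; 118^64 ≡ 11² = 121 ≡ 121.
Since 65 = 64 + 1, 118^65 ≡ 121 · 118; multiplying out mod 131: 121·118 = 14278 ≡ 130. Thus 118^65 ≡ 130 ≡ −1 (mod 131).
By Euler's criterion 118 is a quadratic non-residue mod 131: no k satisfies k² ≡ 118 (mod 131).

No, no such integer exists.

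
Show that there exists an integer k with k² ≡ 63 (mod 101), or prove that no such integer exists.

101 is prime, so by Euler's criterion 63 is a square mod 101 iff 63^((101−1)/2) = 63^50 ≡ 1 (mod 101).
Repeated squaring mod 101: 63^2 = 3969 ≡ 30; 63^4 ≡ 30² = 900 ≡ 92; 63^8 ≡ 92² = 8464 ≡ 81; 63^16 ≡ 81² = 6561 ≡ 97; 63^32 ≡ 97² = 9409 ≡ 16.
Since 50 = 32 + 16 + 2, 63^50 ≡ 16 · 97 · 30; multiplying out mod 101: 16·97 = 1552 ≡ 37, then 37·30 = 1110 ≡ 100. Thus 63^50 ≡ 100 ≡ −1 (mod 101).
By Euler's criterion 63 is a quadratic non-residue mod 101: no k satisfies k² ≡ 63 (mod 101).

No, no such integer exists.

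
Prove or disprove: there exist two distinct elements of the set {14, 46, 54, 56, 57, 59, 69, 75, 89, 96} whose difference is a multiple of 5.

14 mod 5 = 4 and 54 mod 5 = 4, so 54 − 14 = 40 = 8·5.

14 and 54 are such a pair.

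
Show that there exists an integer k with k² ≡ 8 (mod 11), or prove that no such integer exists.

Computing k² mod 11 for k = 0, 1, …, 5 (enough, by the symmetry k ↦ 11 − k) gives 0, 1, 4, 9, 5, 3.
So the quadratic residues mod 11 are {0, 1, 3, 4, 5, 9}, and 8 is not among them.
Therefore k² ≡ 8 (mod 11) has no solution.

No, no such integer exists.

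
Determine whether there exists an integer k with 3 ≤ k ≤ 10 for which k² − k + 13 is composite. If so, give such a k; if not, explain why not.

k = 9

At k = 9: 9² − 9 + 13 = 85 = 5·17, which is composite.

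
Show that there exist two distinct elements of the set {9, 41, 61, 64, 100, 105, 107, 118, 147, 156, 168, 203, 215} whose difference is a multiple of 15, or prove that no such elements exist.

Two integers differ by a multiple of 15 exactly when they have the same residue mod 15. The residues are 9↦9, 41↦11, 61↦1, 64↦4, 100↦10, 105↦0, 107↦2, 118↦13, 147↦12, 156↦6, 168↦3, 203↦8, 215↦5.
All 13 residues are distinct, so no two elements differ by a multiple of 15.

No such pair exists.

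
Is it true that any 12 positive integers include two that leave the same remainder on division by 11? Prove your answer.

Yes.

Each integer lies in one of the 11 residue classes modulo 11.
Placing 12 integers into 11 classes, some class receives at least two — say a and b.
That is, a and b leave the same remainder on division by 11, as claimed.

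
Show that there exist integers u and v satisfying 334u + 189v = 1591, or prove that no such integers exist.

u = 97, v = -163

Since gcd(334, 189) = 1, every integer is an integer combination of 334 and 189.
Dividing repeatedly: 334 = 1·189 + 145, 189 = 1·145 + 44, 145 = 3·44 + 13, 44 = 3·13 + 5, 13 = 2·5 + 3, 5 = 1·3 + 2, 3 = 1·2 + 1, 2 = 2·1 + 0.
Back-substituting, 1 = 3 − 1·2 = 3 − (5 − 1·3) = −5 + 2·3 = −5 + 2·(13 − 2·5) = 2·13 − 5·5 = 2·13 − 5·(44 − 3·13) = −5·44 + 17·13 = −5·44 + 17·(145 − 3·44) = 17·145 − 56·44 = 17·145 − 56·(189 − 1·145) = −56·189 + 73·145 = −56·189 + 73·(334 − 1·189) = 73·334 − 129·189; that is, 334·73 + 189·(-129) = 1.
Times 1591: 334·116143 + 189·(-205239) = 1591, so (116143, -205239) solves it.
Shifting by a multiple of (189, −334) keeps it a solution: u = 116143 − 614·189 = 97, v = -205239 + 614·334 = -163.
Indeed 334·97 + 189·(-163) = 32398 − 30807 = 1591.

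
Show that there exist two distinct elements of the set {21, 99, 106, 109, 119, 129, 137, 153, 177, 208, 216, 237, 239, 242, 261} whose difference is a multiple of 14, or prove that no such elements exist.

21 mod 14 = 7 and 119 mod 14 = 7, so 119 − 21 = 98 = 7·14.

Yes: 21 and 119.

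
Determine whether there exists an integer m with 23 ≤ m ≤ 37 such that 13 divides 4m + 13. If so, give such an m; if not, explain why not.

m = 26 works, since 4·26 + 13 = 117 = 9·13.

m = 26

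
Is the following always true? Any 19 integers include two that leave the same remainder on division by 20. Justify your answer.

Try 19 consecutive integers, 22, 23, …, 40. Their remainders mod 20 are 2, 3, 4, 5, 6, 7, 8, 9, 10, 11, 12, 13, 14, 15, 16, 17, 18, 19, 0 — pairwise different, as any 19 ≤ 20 consecutive integers have distinct residues.
Hence this collection has no pair with equal remainders mod 20, disproving the claim.

No, the set {22, 23, 24, 25, 26, 27, 28, 29, 30, 31, 32, 33, 34, 35, 36, 37, 38, 39, 40} is a counterexample.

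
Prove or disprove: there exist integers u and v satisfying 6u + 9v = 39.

u = 2, v = 3

Every value of 6u + 9v is a multiple of gcd(6, 9) = 3; since 3 ∣ 39, solutions exist.
Dividing through by 3 reduces the equation to 2u + 3v = 13.
Run the Euclidean algorithm on 3 and 2: 3 = 1·2 + 1, 2 = 2·1 + 0.
Unwinding: 1 = 3 − 1·2, i.e. 2·(-1) + 3·1 = 1.
Times 13: 2·(-13) + 3·13 = 13, so (-13, 13) solves it.
Adding 5·3 to u and subtracting 5·2 from v gives the tidier solution (2, 3).
Check: 6·2 + 9·3 = 12 + 27 = 39. ✓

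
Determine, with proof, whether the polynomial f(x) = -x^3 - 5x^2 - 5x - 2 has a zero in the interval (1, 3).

No.

f(1) = -13 and f(3) = -89, both negative, so a sign-change argument is unavailable; we show f keeps this sign on the whole interval.
Substitute x = 1 + u, where 0 < u < 2 on the interval. Expanding, f(1 + u) = -u^3 - 8u^2 - 18u - 13.
The nonzero coefficients here are all negative, so for u > 0 every term is negative (or zero), and the constant term -13 is strictly negative.
So f is strictly negative on (1, 3); no root exists in the interval.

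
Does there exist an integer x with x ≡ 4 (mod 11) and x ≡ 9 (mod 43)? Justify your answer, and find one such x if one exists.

The moduli 11 and 43 are coprime, so by the Chinese Remainder Theorem a unique solution modulo 473 exists.
Write x = 4 + 11t and require 4 + 11t ≡ 9 (mod 43), i.e. 11t ≡ 5 (mod 43).
To invert 11 modulo 43: 43 = 3·11 + 10, 11 = 1·10 + 1, 10 = 10·1 + 0, and unwinding, 1 = 11 − 1·10 = 11 − (43 − 3·11) = −43 + 4·11. Thus 11⁻¹ ≡ 4 (mod 43).
Therefore t ≡ 4·5 = 20 (mod 43).
With t = 20: x = 4 + 11·20 = 224.
Check: 224 mod 11 = 4, 224 mod 43 = 9. ✓

x = 224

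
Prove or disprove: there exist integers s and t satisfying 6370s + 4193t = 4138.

gcd(6370, 4193) = 7, so every integer of the form 6370s + 4193t is a multiple of 7.
However 4138 leaves remainder 1 on division by 7.
Therefore 6370s + 4193t = 4138 has no solution in integers.

No, no such integers exist.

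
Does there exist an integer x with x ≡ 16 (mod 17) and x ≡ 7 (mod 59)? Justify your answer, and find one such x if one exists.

x = 951

gcd(17, 59) = 1, so the Chinese Remainder Theorem guarantees exactly one residue class mod 1003 satisfying both.
Any solution of the first congruence is x = 16 + 17t; substituting into the second, 17t ≡ 7 − 16 ≡ 50 (mod 59).
To invert 17 modulo 59: 59 = 3·17 + 8, 17 = 2·8 + 1, 8 = 8·1 + 0, and unwinding, 1 = 17 − 2·8 = 17 − 2·(59 − 3·17) = −2·59 + 7·17. Thus 17⁻¹ ≡ 7 (mod 59).
Therefore t ≡ 7·50 = 350 ≡ 55 (mod 59).
With t = 55: x = 16 + 17·55 = 951.
Verify: 951 = 55·17 + 16 and 951 = 16·59 + 7. ✓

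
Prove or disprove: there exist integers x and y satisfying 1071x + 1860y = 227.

gcd(1071, 1860) = 3, so every integer of the form 1071x + 1860y is a multiple of 3.
But 227 is not a multiple of 3 (it leaves remainder 2).
Hence no integers x, y satisfy the equation.

No such integers exist.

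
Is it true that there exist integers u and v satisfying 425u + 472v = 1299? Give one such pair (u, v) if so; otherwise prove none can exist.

425 and 472 are coprime, so 425u + 472v ranges over all of ℤ.
Euclidean algorithm: 472 = 1·425 + 47, 425 = 9·47 + 2, 47 = 23·2 + 1, 2 = 2·1 + 0.
Unwinding: 1 = 47 − 23·2 = 47 − 23·(425 − 9·47) = −23·425 + 208·47 = −23·425 + 208·(472 − 1·425) = 208·472 − 231·425, i.e. 425·(-231) + 472·208 = 1.
Multiplying through by 1299: u = (-231)·1299 = -300069, v = 208·1299 = 270192 is a solution.
Adding 636·472 to u and subtracting 636·425 from v gives the tidier solution (123, -108).
Indeed 425·123 + 472·(-108) = 52275 − 50976 = 1299.

u = 123, v = -108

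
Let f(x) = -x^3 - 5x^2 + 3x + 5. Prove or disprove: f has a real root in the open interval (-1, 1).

f(-1) = -2 and f(1) = 2, which have opposite signs.
Since f is a polynomial it is continuous on [-1, 1].
By the Intermediate Value Theorem, f takes the value 0 somewhere in the open interval.

Yes, f has a root in the interval.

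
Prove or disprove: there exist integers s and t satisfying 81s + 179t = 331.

s = 119, t = -52

Since gcd(81, 179) = 1, every integer is an integer combination of 81 and 179.
Dividing repeatedly: 179 = 2·81 + 17, 81 = 4·17 + 13, 17 = 1·13 + 4, 13 = 3·4 + 1, 4 = 4·1 + 0.
Working back up the chain: 1 = 13 − 3·4 = 13 − 3·(17 − 1·13) = −3·17 + 4·13 = −3·17 + 4·(81 − 4·17) = 4·81 − 19·17 = 4·81 − 19·(179 − 2·81) = −19·179 + 42·81. So 81·42 + 179·(-19) = 1.
Scaling by 331 gives the particular solution (s, t) = (13902, -6289).
The general solution is s = 13902 + 179k, t = -6289 − 81k; taking k = -77 gives the smaller pair s = 119, t = -52.
Check: 81·119 + 179·(-52) = 9639 − 9308 = 331. ✓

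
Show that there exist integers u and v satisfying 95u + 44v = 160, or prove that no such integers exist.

u = 4, v = -5

Since gcd(95, 44) = 1, every integer is an integer combination of 95 and 44.
Dividing repeatedly: 95 = 2·44 + 7, 44 = 6·7 + 2, 7 = 3·2 + 1, 2 = 2·1 + 0.
Working back up the chain: 1 = 7 − 3·2 = 7 − 3·(44 − 6·7) = −3·44 + 19·7 = −3·44 + 19·(95 − 2·44) = 19·95 − 41·44. So 95·19 + 44·(-41) = 1.
Times 160: 95·3040 + 44·(-6560) = 160, so (3040, -6560) solves it.
Shifting by a multiple of (44, −95) keeps it a solution: u = 3040 − 69·44 = 4, v = -6560 + 69·95 = -5.
Check: 95·4 + 44·(-5) = 380 − 220 = 160. ✓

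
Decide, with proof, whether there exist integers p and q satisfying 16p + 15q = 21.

Since gcd(16, 15) = 1, every integer is an integer combination of 16 and 15.
Euclidean algorithm: 16 = 1·15 + 1, 15 = 15·1 + 0.
Back-substituting, 1 = 16 − 1·15; that is, 16·1 + 15·(-1) = 1.
Scaling by 21 gives the particular solution (p, q) = (21, -21).
Subtracting 1·15 from p and adding 1·16 to q gives the tidier solution (6, -5).
Check: 16·6 + 15·(-5) = 96 − 75 = 21. ✓

p = 6, q = -5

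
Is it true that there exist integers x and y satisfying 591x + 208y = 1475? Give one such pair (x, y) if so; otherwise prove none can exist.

x = 157, y = -439

Since gcd(591, 208) = 1, every integer is an integer combination of 591 and 208.
Run the Euclidean algorithm on 591 and 208: 591 = 2·208 + 175, 208 = 1·175 + 33, 175 = 5·33 + 10, 33 = 3·10 + 3, 10 = 3·3 + 1, 3 = 3·1 + 0.
Unwinding: 1 = 10 − 3·3 = 10 − 3·(33 − 3·10) = −3·33 + 10·10 = −3·33 + 10·(175 − 5·33) = 10·175 − 53·33 = 10·175 − 53·(208 − 1·175) = −53·208 + 63·175 = −53·208 + 63·(591 − 2·208) = 63·591 − 179·208, i.e. 591·63 + 208·(-179) = 1.
Multiplying through by 1475: x = 63·1475 = 92925, y = (-179)·1475 = -264025 is a solution.
The general solution is x = 92925 + 208k, y = -264025 − 591k; taking k = -446 gives the smaller pair x = 157, y = -439.
Indeed 591·157 + 208·(-439) = 92787 − 91312 = 1475.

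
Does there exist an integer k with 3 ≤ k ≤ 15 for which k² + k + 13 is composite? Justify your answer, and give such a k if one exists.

k = 6

At k = 6: 6² + 6 + 13 = 55 = 5·11, which is composite.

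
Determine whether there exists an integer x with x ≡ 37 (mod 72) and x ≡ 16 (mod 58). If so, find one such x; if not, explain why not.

There is no such integer.

gcd(72, 58) = 2. If x ≡ 37 (mod 72) and x ≡ 16 (mod 58), then x ≡ 37 (mod 2) and x ≡ 16 (mod 2).
However 37 ≡ 1 and 16 ≡ 0 (mod 2), and 1 ≠ 0.
Therefore no such x exists.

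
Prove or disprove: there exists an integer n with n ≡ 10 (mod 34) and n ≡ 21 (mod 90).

There is no such integer.

Reduce both congruences modulo 2, which divides 34 and 90: they say n ≡ 10 (mod 2) and n ≡ 21 (mod 2).
But 10 mod 2 = 0 while 21 mod 2 = 1, a contradiction.
Hence the system has no solution.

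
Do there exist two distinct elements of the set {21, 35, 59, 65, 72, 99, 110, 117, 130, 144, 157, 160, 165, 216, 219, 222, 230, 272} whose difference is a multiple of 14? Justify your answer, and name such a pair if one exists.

21 mod 14 = 7 and 35 mod 14 = 7, so 35 − 21 = 14 = 1·14.

21 and 35 are such a pair.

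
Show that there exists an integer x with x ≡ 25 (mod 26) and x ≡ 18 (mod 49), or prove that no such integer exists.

gcd(26, 49) = 1, so the Chinese Remainder Theorem guarantees exactly one residue class mod 1274 satisfying both.
Any solution of the first congruence is x = 25 + 26t; substituting into the second, 26t ≡ 18 − 25 ≡ 42 (mod 49).
To invert 26 modulo 49: 49 = 1·26 + 23, 26 = 1·23 + 3, 23 = 7·3 + 2, 3 = 1·2 + 1, 2 = 2·1 + 0, and unwinding, 1 = 3 − 1·2 = 3 − (23 − 7·3) = −23 + 8·3 = −23 + 8·(26 − 1·23) = 8·26 − 9·23 = 8·26 − 9·(49 − 1·26) = −9·49 + 17·26. Thus 26⁻¹ ≡ 17 (mod 49).
Therefore t ≡ 17·42 = 714 ≡ 28 (mod 49).
Taking t = 28 gives x = 25 + 26·28 = 753.
Check: 753 mod 26 = 25, 753 mod 49 = 18. ✓

x = 753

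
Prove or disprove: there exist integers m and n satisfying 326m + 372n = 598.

m = 173, n = -150

Every value of 326m + 372n is a multiple of gcd(326, 372) = 2; since 2 ∣ 598, solutions exist.
Dividing through by 2 reduces the equation to 163m + 186n = 299.
Dividing repeatedly: 186 = 1·163 + 23, 163 = 7·23 + 2, 23 = 11·2 + 1, 2 = 2·1 + 0.
Back-substituting, 1 = 23 − 11·2 = 23 − 11·(163 − 7·23) = −11·163 + 78·23 = −11·163 + 78·(186 − 1·163) = 78·186 − 89·163; that is, 163·(-89) + 186·78 = 1.
Scaling by 299 gives the particular solution (m, n) = (-26611, 23322).
Adding 144·186 to m and subtracting 144·163 from n gives the tidier solution (173, -150).
Check: 326·173 + 372·(-150) = 56398 − 55800 = 598. ✓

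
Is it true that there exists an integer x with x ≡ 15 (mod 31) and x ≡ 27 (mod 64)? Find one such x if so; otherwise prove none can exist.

x = 1627

The moduli 31 and 64 are coprime, so by the Chinese Remainder Theorem a unique solution modulo 1984 exists.
Write x = 15 + 31t and require 15 + 31t ≡ 27 (mod 64), i.e. 31t ≡ 12 (mod 64).
Note 31·31 = 961 ≡ 1 (mod 64) (as 961 − 1 = 15·64), so 31⁻¹ ≡ 31.
Multiplying by 31: t ≡ 31·12 = 372 ≡ 52 (mod 64).
With t = 52: x = 15 + 31·52 = 1627.
Check: 1627 mod 31 = 15, 1627 mod 64 = 27. ✓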